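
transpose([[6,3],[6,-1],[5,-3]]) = [[6, 6, 5], [3, -1, -3]]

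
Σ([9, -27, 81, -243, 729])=9 + -27 + 81 + -243 + 729
= 549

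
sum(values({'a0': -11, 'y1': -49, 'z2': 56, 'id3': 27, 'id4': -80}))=-57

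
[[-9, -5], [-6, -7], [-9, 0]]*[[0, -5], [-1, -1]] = C[0][0] = (-9)*(0) + (-5)*(-1) = 5
C[0][1] = (-9)*(-5) + (-5)*(-1) = 50
C[1][0] = (-6)*(0) + (-7)*(-1) = 7
C[1][1] = (-6)*(-5) + (-7)*(-1) = 37
C[2][0] = (-9)*(0) + (0)*(-1) = 0
C[2][1] = (-9)*(-5) + (0)*(-1) = 45
= [[5, 50], [7, 37], [0, 45]]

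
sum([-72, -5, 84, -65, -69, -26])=(-72) + (-5) + 84 + (-65) + (-69) + (-26)
= -153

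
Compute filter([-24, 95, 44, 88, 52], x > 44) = keep x where x > 44: -24✗, 95✓, 44✗, 88✓, 52✓
= [95, 88, 52]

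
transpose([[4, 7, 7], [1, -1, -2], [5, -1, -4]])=[[4, 1, 5], [7, -1, -1], [7, -2, -4]]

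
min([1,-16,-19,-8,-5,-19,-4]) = -19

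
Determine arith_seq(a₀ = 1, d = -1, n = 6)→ [1, 0, -1, -2, -3, -4]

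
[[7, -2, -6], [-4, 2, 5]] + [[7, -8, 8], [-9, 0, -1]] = [[14, -10, 2], [-13, 2, 4]]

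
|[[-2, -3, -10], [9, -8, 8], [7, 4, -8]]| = (1)*(-2)*det([[-8, 8], [4, -8]]) + (-1)*(-3)*det([[9, 8], [7, -8]]) + (1)*(-10)*det([[9, -8], [7, 4]])
= -64 + -384 + -920
= -1368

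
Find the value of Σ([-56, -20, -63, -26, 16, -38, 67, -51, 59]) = (-56) + (-20) + (-63) + (-26) + 16 + (-38) + 67 + (-51) + 59
= -112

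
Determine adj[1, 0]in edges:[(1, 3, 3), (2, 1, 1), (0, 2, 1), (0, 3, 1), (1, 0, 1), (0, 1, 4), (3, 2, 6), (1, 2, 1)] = 1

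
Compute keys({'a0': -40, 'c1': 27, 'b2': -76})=['a0', 'c1', 'b2']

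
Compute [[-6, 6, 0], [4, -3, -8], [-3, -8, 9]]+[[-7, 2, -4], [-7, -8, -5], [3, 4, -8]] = [[-13, 8, -4], [-3, -11, -13], [0, -4, 1]]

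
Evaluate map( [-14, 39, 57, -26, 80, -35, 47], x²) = [196, 1521, 3249, 676, 6400, 1225, 2209]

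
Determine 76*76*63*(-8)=-2911104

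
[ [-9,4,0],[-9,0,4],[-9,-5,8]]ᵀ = [[-9, -9, -9], [4, 0, -5], [0, 4, 8]]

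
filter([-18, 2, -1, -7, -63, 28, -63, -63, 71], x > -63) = keep x where x > -63: -18✓, 2✓, -1✓, -7✓, -63✗, 28✓, -63✗, -63✗, 71✓
= [-18, 2, -1, -7, 28, 71]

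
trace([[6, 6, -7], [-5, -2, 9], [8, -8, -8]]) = diagonal: 6 + (-2) + (-8)
= -4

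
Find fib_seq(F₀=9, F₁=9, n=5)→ F_2 = F_1 + F_0 = 18
F_3 = F_2 + F_1 = 27
F_4 = F_3 + F_2 = 45
= [9, 9, 18, 27, 45]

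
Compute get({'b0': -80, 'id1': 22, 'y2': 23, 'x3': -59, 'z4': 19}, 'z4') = 19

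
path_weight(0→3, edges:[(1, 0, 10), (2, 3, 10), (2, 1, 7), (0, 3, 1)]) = w(0→3)=1
= 1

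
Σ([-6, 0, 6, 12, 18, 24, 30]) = 84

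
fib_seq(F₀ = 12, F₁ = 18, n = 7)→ F_2 = F_1 + F_0 = 30
F_3 = F_2 + F_1 = 48
F_4 = F_3 + F_2 = 78
...
= [12, 18, 30, 48, 78, 126, 204]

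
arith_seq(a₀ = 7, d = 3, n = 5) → a_0 = 7 + 0*3 = 7
a_1 = 7 + 1*3 = 10
a_2 = 7 + 2*3 = 13
...
= [7, 10, 13, 16, 19]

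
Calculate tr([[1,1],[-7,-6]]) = -5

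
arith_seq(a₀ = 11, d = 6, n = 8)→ [11, 17, 23, 29, 35, 41, 47, 53]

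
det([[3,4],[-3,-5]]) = (3)*(-5) - (4)*(-3)
= -3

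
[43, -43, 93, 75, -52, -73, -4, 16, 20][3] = 75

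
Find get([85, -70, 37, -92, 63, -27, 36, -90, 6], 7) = -90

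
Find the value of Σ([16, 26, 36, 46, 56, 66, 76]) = 16 + 26 + 36 + 46 + 56 + 66 + 76
= 322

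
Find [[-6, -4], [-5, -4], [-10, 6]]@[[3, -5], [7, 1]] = C[0][0] = (-6)*(3) + (-4)*(7) = -46
C[0][1] = (-6)*(-5) + (-4)*(1) = 26
C[1][0] = (-5)*(3) + (-4)*(7) = -43
C[1][1] = (-5)*(-5) + (-4)*(1) = 21
C[2][0] = (-10)*(3) + (6)*(7) = 12
C[2][1] = (-10)*(-5) + (6)*(1) = 56
= [[-46, 26], [-43, 21], [12, 56]]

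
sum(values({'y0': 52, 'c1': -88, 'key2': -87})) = 52 + (-88) + (-87)
= -123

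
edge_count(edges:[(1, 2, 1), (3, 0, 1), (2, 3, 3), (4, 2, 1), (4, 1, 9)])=5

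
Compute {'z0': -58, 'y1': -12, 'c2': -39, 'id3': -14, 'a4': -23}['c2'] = -39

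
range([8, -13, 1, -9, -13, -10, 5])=21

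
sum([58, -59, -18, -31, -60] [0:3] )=-19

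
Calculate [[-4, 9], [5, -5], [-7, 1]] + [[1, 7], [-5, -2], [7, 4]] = [[-3, 16], [0, -7], [0, 5]]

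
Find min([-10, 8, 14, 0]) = -10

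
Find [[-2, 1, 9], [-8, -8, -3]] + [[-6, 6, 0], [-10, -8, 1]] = [[-8, 7, 9], [-18, -16, -2]]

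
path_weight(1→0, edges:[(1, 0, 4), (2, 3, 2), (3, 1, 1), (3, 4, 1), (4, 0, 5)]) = 4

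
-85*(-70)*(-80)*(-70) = 33320000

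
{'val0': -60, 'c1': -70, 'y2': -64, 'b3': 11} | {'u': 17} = {'val0': -60, 'c1': -70, 'y2': -64, 'b3': 11, 'u': 17}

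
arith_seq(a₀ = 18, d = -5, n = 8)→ a_0 = 18 + 0*-5 = 18
a_1 = 18 + 1*-5 = 13
a_2 = 18 + 2*-5 = 8
...
= [18, 13, 8, 3, -2, -7, -12, -17]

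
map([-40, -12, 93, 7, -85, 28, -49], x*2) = -40*2=-80, -12*2=-24, 93*2=186, 7*2=14, -85*2=-170, 28*2=56, -49*2=-98
= [-80, -24, 186, 14, -170, 56, -98]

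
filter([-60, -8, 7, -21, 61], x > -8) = [7, 61]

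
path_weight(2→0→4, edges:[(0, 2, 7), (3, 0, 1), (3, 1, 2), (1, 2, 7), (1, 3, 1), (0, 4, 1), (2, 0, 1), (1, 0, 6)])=w(2→0)=1 + w(0→4)=1
= 2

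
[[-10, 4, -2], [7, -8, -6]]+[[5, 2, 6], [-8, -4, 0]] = [[-5, 6, 4], [-1, -12, -6]]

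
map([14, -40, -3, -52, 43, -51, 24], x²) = (14)²=196, (-40)²=1600, (-3)²=9, (-52)²=2704, (43)²=1849, (-51)²=2601, (24)²=576
= [196, 1600, 9, 2704, 1849, 2601, 576]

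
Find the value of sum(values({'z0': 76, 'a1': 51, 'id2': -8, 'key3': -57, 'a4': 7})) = 76 + 51 + (-8) + (-57) + 7
= 69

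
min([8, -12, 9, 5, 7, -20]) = -20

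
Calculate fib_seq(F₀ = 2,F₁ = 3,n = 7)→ F_2 = F_1 + F_0 = 5
F_3 = F_2 + F_1 = 8
F_4 = F_3 + F_2 = 13
...
= [2, 3, 5, 8, 13, 21, 34]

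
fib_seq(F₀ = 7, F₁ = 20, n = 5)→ [7, 20, 27, 47, 74]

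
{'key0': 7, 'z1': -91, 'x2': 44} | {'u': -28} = {'key0': 7, 'z1': -91, 'x2': 44, 'u': -28}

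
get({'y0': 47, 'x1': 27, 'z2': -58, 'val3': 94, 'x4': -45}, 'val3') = 94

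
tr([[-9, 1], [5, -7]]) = diagonal: (-9) + (-7)
= -16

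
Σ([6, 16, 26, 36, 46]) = 130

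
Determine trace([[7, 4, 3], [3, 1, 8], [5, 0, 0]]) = diagonal: 7 + 1 + 0
= 8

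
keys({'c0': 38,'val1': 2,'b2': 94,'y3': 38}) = ['c0', 'val1', 'b2', 'y3']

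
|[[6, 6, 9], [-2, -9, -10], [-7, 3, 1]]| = (1)*(6)*det([[-9, -10], [3, 1]]) + (-1)*(6)*det([[-2, -10], [-7, 1]]) + (1)*(9)*det([[-2, -9], [-7, 3]])
= 126 + 432 + -621
= -63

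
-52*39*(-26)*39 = 2056392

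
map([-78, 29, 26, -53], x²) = [6084, 841, 676, 2809]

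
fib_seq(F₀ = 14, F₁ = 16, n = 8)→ [14, 16, 30, 46, 76, 122, 198, 320]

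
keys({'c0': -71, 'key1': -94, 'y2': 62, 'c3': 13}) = ['c0', 'key1', 'y2', 'c3']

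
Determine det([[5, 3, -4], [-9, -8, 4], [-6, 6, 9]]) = (1)*(5)*det([[-8, 4], [6, 9]]) + (-1)*(3)*det([[-9, 4], [-6, 9]]) + (1)*(-4)*det([[-9, -8], [-6, 6]])
= -480 + 171 + 408
= 99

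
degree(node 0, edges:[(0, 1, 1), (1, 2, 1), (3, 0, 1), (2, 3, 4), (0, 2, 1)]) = 3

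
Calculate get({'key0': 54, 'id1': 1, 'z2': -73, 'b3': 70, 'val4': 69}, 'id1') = 1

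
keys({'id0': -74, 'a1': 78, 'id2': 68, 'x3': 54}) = ['id0', 'a1', 'id2', 'x3']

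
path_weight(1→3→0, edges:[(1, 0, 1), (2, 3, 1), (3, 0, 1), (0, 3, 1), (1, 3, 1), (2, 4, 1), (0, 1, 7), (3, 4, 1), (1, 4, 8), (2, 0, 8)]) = w(1→3)=1 + w(3→0)=1
= 2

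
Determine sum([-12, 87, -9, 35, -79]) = (-12) + 87 + (-9) + 35 + (-79)
= 22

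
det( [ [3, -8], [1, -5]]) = -7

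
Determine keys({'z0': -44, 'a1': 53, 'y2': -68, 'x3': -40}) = ['z0', 'a1', 'y2', 'x3']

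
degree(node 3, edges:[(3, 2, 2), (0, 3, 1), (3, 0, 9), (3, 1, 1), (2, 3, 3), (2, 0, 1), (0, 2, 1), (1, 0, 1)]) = 5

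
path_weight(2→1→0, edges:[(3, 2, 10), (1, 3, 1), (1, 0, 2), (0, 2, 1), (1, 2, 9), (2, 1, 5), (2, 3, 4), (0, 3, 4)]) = w(2→1)=5 + w(1→0)=2
= 7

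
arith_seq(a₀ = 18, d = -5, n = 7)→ a_0 = 18 + 0*-5 = 18
a_1 = 18 + 1*-5 = 13
a_2 = 18 + 2*-5 = 8
...
= [18, 13, 8, 3, -2, -7, -12]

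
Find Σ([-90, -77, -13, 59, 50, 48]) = (-90) + (-77) + (-13) + 59 + 50 + 48
= -23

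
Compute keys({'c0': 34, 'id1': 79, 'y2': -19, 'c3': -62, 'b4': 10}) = ['c0', 'id1', 'y2', 'c3', 'b4']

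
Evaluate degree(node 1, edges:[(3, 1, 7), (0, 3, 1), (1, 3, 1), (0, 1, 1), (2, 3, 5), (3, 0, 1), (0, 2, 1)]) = 3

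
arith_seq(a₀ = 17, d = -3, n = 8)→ a_0 = 17 + 0*-3 = 17
a_1 = 17 + 1*-3 = 14
a_2 = 17 + 2*-3 = 11
...
= [17, 14, 11, 8, 5, 2, -1, -4]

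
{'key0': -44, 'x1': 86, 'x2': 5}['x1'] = 86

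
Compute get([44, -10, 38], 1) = -10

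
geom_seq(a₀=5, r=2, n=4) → [5, 10, 20, 40]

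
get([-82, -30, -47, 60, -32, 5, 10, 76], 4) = -32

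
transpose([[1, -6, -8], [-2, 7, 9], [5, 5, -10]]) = [[1, -2, 5], [-6, 7, 5], [-8, 9, -10]]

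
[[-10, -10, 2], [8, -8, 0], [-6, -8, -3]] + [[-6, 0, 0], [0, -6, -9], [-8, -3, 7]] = [[-16, -10, 2], [8, -14, -9], [-14, -11, 4]]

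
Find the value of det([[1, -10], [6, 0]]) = (1)*(0) - (-10)*(6)
= 60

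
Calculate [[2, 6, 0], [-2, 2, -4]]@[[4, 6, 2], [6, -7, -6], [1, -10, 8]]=[[44, -30, -32], [0, 14, -48]]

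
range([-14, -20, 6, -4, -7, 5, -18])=26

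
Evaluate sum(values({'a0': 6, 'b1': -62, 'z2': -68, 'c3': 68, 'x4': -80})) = -136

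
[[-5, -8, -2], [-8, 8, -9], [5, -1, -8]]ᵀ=[[-5, -8, 5], [-8, 8, -1], [-2, -9, -8]]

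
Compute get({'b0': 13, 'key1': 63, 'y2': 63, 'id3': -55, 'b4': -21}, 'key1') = 63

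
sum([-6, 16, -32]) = -22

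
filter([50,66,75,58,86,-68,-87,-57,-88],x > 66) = [75, 86]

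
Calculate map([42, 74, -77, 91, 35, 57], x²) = (42)²=1764, (74)²=5476, (-77)²=5929, (91)²=8281, (35)²=1225, (57)²=3249
= [1764, 5476, 5929, 8281, 1225, 3249]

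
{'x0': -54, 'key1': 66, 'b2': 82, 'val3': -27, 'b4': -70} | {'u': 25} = {'x0': -54, 'key1': 66, 'b2': 82, 'val3': -27, 'b4': -70, 'u': 25}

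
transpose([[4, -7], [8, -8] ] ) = [[4, 8], [-7, -8]]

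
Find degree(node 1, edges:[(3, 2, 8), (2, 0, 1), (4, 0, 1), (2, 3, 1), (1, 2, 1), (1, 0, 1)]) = incident: (1,2), (1,0)
= 2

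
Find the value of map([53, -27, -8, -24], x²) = (53)²=2809, (-27)²=729, (-8)²=64, (-24)²=576
= [2809, 729, 64, 576]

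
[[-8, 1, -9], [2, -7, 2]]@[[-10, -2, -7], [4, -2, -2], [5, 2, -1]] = [[39, -4, 63], [-38, 14, -2]]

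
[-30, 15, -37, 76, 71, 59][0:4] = [-30, 15, -37, 76]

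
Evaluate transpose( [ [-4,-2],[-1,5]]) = [[-4, -1], [-2, 5]]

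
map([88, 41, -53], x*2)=[176, 82, -106]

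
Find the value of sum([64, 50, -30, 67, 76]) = 227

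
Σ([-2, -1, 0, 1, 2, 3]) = (-2) + (-1) + 0 + 1 + 2 + 3
= 3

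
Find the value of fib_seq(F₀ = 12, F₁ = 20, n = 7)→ F_2 = F_1 + F_0 = 32
F_3 = F_2 + F_1 = 52
F_4 = F_3 + F_2 = 84
...
= [12, 20, 32, 52, 84, 136, 220]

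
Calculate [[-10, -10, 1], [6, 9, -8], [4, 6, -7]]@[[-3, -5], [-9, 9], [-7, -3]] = [[113, -43], [-43, 75], [-17, 55]]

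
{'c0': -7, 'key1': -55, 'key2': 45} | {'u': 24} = {'c0': -7, 'key1': -55, 'key2': 45, 'u': 24}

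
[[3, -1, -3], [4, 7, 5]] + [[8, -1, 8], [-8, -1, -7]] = [[11, -2, 5], [-4, 6, -2]]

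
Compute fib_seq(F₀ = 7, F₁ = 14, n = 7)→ F_2 = F_1 + F_0 = 21
F_3 = F_2 + F_1 = 35
F_4 = F_3 + F_2 = 56
...
= [7, 14, 21, 35, 56, 91, 147]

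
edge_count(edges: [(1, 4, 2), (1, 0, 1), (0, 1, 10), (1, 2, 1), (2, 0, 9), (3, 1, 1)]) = 6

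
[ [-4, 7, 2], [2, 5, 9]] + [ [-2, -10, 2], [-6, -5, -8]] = [[-6, -3, 4], [-4, 0, 1]]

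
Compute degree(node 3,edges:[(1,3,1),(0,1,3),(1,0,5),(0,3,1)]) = incident: (1,3), (0,3)
= 2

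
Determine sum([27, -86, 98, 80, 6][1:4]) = slice → [-86, 98, 80]
(-86) + 98 + 80
= 92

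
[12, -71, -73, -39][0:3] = [12, -71, -73]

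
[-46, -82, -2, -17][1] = -82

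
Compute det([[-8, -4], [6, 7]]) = (-8)*(7) - (-4)*(6)
= -32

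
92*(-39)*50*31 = -5561400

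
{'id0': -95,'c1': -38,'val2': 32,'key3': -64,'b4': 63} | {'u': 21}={'id0': -95, 'c1': -38, 'val2': 32, 'key3': -64, 'b4': 63, 'u': 21}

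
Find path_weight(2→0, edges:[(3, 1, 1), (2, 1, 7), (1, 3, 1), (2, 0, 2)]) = w(2→0)=2
= 2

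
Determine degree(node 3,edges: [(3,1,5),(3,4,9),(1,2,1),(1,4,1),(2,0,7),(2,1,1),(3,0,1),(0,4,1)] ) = 3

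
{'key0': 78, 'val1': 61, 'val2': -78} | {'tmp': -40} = {'key0': 78, 'val1': 61, 'val2': -78, 'tmp': -40}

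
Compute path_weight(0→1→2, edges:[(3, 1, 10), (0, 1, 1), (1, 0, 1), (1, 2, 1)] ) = 2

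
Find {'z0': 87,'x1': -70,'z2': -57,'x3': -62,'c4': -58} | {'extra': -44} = {'z0': 87, 'x1': -70, 'z2': -57, 'x3': -62, 'c4': -58, 'extra': -44}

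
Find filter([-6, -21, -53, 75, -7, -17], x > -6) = keep x where x > -6: -6✗, -21✗, -53✗, 75✓, -7✗, -17✗
= [75]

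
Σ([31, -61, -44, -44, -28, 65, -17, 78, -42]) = 31 + (-61) + (-44) + (-44) + (-28) + 65 + (-17) + 78 + (-42)
= -62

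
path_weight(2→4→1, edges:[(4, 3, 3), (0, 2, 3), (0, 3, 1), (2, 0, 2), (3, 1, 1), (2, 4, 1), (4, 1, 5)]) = w(2→4)=1 + w(4→1)=5
= 6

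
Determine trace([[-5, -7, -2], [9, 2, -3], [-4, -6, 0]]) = -3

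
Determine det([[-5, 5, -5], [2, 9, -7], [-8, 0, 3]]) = -245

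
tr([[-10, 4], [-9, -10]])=-20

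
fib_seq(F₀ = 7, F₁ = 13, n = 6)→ [7, 13, 20, 33, 53, 86]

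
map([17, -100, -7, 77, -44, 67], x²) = [289, 10000, 49, 5929, 1936, 4489]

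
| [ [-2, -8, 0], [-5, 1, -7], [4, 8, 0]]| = 112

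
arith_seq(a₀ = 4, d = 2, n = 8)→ a_0 = 4 + 0*2 = 4
a_1 = 4 + 1*2 = 6
a_2 = 4 + 2*2 = 8
...
= [4, 6, 8, 10, 12, 14, 16, 18]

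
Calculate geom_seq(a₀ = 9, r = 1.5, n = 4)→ a_0 = 9*1.5^0 = 9.0
a_1 = 9*1.5^1 = 13.5
a_2 = 9*1.5^2 = 20.25
...
= [9.0, 13.5, 20.25, 30.375]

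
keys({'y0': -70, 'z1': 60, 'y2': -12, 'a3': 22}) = ['y0', 'z1', 'y2', 'a3']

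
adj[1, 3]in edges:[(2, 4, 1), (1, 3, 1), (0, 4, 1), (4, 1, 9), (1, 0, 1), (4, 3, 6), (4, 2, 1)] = 1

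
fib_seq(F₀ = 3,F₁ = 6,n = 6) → [3, 6, 9, 15, 24, 39]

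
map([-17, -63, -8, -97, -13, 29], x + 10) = [-7, -53, 2, -87, -3, 39]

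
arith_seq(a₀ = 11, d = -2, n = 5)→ [11, 9, 7, 5, 3]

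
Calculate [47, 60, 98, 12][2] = 98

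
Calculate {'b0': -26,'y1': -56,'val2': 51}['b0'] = -26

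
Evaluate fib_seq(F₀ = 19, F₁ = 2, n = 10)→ F_2 = F_1 + F_0 = 21
F_3 = F_2 + F_1 = 23
F_4 = F_3 + F_2 = 44
...
= [19, 2, 21, 23, 44, 67, 111, 178, 289, 467]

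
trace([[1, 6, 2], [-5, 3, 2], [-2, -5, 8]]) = 12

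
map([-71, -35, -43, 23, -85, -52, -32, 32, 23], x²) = (-71)²=5041, (-35)²=1225, (-43)²=1849, (23)²=529, (-85)²=7225, (-52)²=2704, (-32)²=1024, (32)²=1024, (23)²=529
= [5041, 1225, 1849, 529, 7225, 2704, 1024, 1024, 529]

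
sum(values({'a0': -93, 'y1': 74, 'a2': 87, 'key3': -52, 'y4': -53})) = -37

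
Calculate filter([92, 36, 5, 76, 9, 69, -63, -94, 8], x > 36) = [92, 76, 69]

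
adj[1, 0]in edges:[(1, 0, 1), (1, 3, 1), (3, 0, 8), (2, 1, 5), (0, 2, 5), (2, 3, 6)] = 1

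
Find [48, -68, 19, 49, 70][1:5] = [-68, 19, 49, 70]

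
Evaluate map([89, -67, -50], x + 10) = [99, -57, -40]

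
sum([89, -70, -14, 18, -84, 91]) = 30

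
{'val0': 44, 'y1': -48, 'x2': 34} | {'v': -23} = {'val0': 44, 'y1': -48, 'x2': 34, 'v': -23}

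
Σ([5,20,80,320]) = 5 + 20 + 80 + 320
= 425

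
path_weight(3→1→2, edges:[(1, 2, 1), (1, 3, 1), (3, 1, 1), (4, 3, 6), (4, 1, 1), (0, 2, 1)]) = w(3→1)=1 + w(1→2)=1
= 2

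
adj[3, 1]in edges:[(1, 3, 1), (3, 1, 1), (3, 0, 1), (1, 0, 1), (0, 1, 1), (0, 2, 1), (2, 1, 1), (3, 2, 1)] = 1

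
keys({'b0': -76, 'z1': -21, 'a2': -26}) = ['b0', 'z1', 'a2']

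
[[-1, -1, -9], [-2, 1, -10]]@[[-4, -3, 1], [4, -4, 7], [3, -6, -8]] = [[-27, 61, 64], [-18, 62, 85]]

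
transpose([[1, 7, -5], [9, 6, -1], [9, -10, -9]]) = [[1, 9, 9], [7, 6, -10], [-5, -1, -9]]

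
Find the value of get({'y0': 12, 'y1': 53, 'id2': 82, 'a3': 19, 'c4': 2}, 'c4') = 2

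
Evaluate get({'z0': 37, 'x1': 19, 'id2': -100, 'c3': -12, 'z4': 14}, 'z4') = 14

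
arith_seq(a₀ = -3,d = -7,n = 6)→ [-3, -10, -17, -24, -31, -38]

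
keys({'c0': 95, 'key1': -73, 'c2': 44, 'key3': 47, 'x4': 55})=['c0', 'key1', 'c2', 'key3', 'x4']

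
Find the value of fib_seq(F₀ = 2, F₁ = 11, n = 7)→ F_2 = F_1 + F_0 = 13
F_3 = F_2 + F_1 = 24
F_4 = F_3 + F_2 = 37
...
= [2, 11, 13, 24, 37, 61, 98]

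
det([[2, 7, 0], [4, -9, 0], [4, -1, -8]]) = (1)*(2)*det([[-9, 0], [-1, -8]]) + (-1)*(7)*det([[4, 0], [4, -8]]) + (1)*(0)*det([[4, -9], [4, -1]])
= 144 + 224 + 0
= 368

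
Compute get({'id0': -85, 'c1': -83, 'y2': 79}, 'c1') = -83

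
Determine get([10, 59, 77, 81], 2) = 77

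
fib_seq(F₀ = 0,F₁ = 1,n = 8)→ [0, 1, 1, 2, 3, 5, 8, 13]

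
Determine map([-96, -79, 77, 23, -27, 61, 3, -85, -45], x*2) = -96*2=-192, -79*2=-158, 77*2=154, 23*2=46, -27*2=-54, 61*2=122, 3*2=6, -85*2=-170, -45*2=-90
= [-192, -158, 154, 46, -54, 122, 6, -170, -90]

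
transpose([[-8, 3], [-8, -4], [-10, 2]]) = [[-8, -8, -10], [3, -4, 2]]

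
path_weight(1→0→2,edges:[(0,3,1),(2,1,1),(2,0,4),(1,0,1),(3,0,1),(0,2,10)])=w(1→0)=1 + w(0→2)=10
= 11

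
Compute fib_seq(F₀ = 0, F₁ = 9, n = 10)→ F_2 = F_1 + F_0 = 9
F_3 = F_2 + F_1 = 18
F_4 = F_3 + F_2 = 27
...
= [0, 9, 9, 18, 27, 45, 72, 117, 189, 306]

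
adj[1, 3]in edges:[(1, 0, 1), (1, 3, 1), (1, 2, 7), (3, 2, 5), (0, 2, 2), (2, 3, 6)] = 1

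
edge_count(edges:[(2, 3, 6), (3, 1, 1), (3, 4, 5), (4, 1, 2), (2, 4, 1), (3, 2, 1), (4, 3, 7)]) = 7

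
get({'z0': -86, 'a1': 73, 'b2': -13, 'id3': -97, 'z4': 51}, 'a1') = 73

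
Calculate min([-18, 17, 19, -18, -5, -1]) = -18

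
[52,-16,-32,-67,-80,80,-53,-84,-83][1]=-16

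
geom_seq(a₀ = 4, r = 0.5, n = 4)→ [4.0, 2.0, 1.0, 0.5]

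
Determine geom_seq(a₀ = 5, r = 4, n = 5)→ [5, 20, 80, 320, 1280]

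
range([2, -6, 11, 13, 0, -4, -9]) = 22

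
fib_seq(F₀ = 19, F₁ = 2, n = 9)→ [19, 2, 21, 23, 44, 67, 111, 178, 289]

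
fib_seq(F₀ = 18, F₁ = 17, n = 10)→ F_2 = F_1 + F_0 = 35
F_3 = F_2 + F_1 = 52
F_4 = F_3 + F_2 = 87
...
= [18, 17, 35, 52, 87, 139, 226, 365, 591, 956]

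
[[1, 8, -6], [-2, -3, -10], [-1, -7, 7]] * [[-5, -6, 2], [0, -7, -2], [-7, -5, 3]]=[[37, -32, -32], [80, 83, -28], [-44, 20, 33]]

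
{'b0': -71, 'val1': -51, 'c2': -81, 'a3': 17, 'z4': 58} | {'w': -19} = {'b0': -71, 'val1': -51, 'c2': -81, 'a3': 17, 'z4': 58, 'w': -19}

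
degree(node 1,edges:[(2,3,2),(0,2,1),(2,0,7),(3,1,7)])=1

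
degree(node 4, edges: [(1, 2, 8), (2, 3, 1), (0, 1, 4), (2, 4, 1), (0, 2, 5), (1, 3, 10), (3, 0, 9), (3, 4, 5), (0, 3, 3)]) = 2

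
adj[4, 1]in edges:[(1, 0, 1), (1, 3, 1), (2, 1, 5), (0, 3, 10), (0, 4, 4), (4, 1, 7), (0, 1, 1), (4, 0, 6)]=7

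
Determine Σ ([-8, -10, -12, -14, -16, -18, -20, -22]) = (-8) + (-10) + (-12) + (-14) + (-16) + (-18) + (-20) + (-22)
= -120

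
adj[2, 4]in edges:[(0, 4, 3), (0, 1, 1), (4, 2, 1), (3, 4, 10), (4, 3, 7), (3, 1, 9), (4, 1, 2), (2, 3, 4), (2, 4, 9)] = 9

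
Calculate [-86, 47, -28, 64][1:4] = [47, -28, 64]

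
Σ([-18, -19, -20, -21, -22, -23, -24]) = -147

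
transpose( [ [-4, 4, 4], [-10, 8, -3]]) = [[-4, -10], [4, 8], [4, -3]]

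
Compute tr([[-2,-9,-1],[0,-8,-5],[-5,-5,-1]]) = diagonal: (-2) + (-8) + (-1)
= -11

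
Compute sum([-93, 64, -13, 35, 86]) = (-93) + 64 + (-13) + 35 + 86
= 79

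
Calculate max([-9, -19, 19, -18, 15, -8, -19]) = 19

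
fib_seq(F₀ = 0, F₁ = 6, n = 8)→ [0, 6, 6, 12, 18, 30, 48, 78]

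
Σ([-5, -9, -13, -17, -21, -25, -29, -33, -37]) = -189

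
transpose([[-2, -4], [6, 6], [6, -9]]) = [[-2, 6, 6], [-4, 6, -9]]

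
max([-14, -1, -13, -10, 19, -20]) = 19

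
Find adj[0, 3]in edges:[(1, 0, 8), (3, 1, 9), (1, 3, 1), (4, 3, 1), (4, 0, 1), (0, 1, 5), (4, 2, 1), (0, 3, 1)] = 1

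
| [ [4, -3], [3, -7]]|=-19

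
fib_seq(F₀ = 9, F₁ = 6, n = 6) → [9, 6, 15, 21, 36, 57]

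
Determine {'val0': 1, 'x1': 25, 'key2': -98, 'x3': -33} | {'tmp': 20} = {'val0': 1, 'x1': 25, 'key2': -98, 'x3': -33, 'tmp': 20}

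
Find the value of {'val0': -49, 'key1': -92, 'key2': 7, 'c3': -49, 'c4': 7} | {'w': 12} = {'val0': -49, 'key1': -92, 'key2': 7, 'c3': -49, 'c4': 7, 'w': 12}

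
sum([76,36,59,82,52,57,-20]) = 76 + 36 + 59 + 82 + 52 + 57 + (-20)
= 342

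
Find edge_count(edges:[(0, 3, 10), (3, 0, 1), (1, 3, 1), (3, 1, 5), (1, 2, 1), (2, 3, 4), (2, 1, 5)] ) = 7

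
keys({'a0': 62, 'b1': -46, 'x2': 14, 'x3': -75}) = ['a0', 'b1', 'x2', 'x3']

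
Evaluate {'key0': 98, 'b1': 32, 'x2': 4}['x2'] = 4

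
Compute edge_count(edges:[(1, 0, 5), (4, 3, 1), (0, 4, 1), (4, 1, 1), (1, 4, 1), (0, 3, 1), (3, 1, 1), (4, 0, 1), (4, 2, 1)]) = 9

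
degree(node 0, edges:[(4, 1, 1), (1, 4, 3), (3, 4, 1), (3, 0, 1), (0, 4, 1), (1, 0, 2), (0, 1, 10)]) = incident: (3,0), (0,4), (1,0), (0,1)
= 4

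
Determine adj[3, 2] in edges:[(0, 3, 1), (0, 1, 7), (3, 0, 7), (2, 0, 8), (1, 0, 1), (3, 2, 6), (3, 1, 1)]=6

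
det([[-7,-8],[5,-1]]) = 47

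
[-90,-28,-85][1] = -28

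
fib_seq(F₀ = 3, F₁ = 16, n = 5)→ F_2 = F_1 + F_0 = 19
F_3 = F_2 + F_1 = 35
F_4 = F_3 + F_2 = 54
= [3, 16, 19, 35, 54]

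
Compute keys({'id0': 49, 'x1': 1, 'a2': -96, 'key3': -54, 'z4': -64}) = ['id0', 'x1', 'a2', 'key3', 'z4']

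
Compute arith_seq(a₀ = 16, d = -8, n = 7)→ a_0 = 16 + 0*-8 = 16
a_1 = 16 + 1*-8 = 8
a_2 = 16 + 2*-8 = 0
...
= [16, 8, 0, -8, -16, -24, -32]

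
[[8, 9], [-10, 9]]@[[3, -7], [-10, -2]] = [[-66, -74], [-120, 52]]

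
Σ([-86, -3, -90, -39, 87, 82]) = -49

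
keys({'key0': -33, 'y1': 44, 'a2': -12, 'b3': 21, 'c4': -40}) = ['key0', 'y1', 'a2', 'b3', 'c4']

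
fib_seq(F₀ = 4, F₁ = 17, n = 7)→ [4, 17, 21, 38, 59, 97, 156]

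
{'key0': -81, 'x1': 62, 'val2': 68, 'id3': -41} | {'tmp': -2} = {'key0': -81, 'x1': 62, 'val2': 68, 'id3': -41, 'tmp': -2}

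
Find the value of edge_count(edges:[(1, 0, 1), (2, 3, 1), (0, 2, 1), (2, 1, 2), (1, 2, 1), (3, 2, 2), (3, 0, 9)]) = 7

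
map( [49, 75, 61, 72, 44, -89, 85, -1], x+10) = [59, 85, 71, 82, 54, -79, 95, 9]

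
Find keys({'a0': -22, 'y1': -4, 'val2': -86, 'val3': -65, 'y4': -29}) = ['a0', 'y1', 'val2', 'val3', 'y4']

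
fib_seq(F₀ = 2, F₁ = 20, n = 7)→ F_2 = F_1 + F_0 = 22
F_3 = F_2 + F_1 = 42
F_4 = F_3 + F_2 = 64
...
= [2, 20, 22, 42, 64, 106, 170]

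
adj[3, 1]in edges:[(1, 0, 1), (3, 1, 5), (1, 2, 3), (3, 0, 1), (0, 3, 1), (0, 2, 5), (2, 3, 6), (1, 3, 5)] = 5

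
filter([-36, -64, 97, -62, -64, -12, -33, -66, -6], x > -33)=keep x where x > -33: -36✗, -64✗, 97✓, -62✗, -64✗, -12✓, -33✗, -66✗, -6✓
= [97, -12, -6]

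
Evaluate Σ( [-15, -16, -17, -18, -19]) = (-15) + (-16) + (-17) + (-18) + (-19)
= -85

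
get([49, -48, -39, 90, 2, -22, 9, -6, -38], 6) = 9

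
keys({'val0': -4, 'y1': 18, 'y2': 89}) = ['val0', 'y1', 'y2']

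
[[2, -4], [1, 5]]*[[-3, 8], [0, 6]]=C[0][0] = (2)*(-3) + (-4)*(0) = -6
C[0][1] = (2)*(8) + (-4)*(6) = -8
C[1][0] = (1)*(-3) + (5)*(0) = -3
C[1][1] = (1)*(8) + (5)*(6) = 38
= [[-6, -8], [-3, 38]]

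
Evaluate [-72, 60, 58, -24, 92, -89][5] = -89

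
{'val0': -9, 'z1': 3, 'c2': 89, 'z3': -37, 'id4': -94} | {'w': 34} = {'val0': -9, 'z1': 3, 'c2': 89, 'z3': -37, 'id4': -94, 'w': 34}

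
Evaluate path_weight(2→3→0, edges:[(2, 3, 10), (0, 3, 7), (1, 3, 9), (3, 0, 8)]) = w(2→3)=10 + w(3→0)=8
= 18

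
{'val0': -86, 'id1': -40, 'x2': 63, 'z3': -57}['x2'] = 63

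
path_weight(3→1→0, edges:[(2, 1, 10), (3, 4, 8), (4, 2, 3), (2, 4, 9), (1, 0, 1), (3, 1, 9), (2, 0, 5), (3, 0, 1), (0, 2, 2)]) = w(3→1)=9 + w(1→0)=1
= 10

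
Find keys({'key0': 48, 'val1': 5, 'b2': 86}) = ['key0', 'val1', 'b2']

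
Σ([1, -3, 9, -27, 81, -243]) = -182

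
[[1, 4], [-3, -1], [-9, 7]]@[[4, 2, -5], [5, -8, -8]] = C[0][0] = (1)*(4) + (4)*(5) = 24
C[0][1] = (1)*(2) + (4)*(-8) = -30
C[0][2] = (1)*(-5) + (4)*(-8) = -37
C[1][0] = (-3)*(4) + (-1)*(5) = -17
C[1][1] = (-3)*(2) + (-1)*(-8) = 2
C[1][2] = (-3)*(-5) + (-1)*(-8) = 23
... (3 more cells)
= [[24, -30, -37], [-17, 2, 23], [-1, -74, -11]]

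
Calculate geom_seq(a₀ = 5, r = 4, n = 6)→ a_0 = 5*4^0 = 5
a_1 = 5*4^1 = 20
a_2 = 5*4^2 = 80
...
= [5, 20, 80, 320, 1280, 5120]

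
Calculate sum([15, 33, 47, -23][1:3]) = 80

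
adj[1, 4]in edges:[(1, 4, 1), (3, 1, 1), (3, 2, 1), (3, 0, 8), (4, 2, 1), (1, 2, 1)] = 1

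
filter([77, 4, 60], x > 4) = [77, 60]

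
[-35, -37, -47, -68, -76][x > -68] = keep x where x > -68: -35✓, -37✓, -47✓, -68✗, -76✗
= [-35, -37, -47]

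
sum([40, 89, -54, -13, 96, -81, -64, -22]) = 40 + 89 + (-54) + (-13) + 96 + (-81) + (-64) + (-22)
= -9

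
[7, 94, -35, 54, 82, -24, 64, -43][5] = -24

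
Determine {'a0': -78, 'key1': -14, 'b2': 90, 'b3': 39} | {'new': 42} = {'a0': -78, 'key1': -14, 'b2': 90, 'b3': 39, 'new': 42}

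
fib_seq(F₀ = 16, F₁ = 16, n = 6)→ F_2 = F_1 + F_0 = 32
F_3 = F_2 + F_1 = 48
F_4 = F_3 + F_2 = 80
...
= [16, 16, 32, 48, 80, 128]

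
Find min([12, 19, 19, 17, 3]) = 3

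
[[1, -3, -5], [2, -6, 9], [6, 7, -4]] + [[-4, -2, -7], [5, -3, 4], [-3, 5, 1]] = [[-3, -5, -12], [7, -9, 13], [3, 12, -3]]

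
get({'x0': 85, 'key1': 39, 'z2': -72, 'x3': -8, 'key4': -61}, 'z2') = -72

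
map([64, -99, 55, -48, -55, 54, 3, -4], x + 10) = 64+10=74, -99+10=-89, 55+10=65, -48+10=-38, -55+10=-45, 54+10=64, 3+10=13, -4+10=6
= [74, -89, 65, -38, -45, 64, 13, 6]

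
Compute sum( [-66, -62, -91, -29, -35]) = (-66) + (-62) + (-91) + (-29) + (-35)
= -283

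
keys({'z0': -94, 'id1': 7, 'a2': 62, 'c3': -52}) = ['z0', 'id1', 'a2', 'c3']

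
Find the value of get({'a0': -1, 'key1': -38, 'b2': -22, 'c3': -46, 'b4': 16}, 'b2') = -22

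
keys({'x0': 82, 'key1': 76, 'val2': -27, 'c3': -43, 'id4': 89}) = ['x0', 'key1', 'val2', 'c3', 'id4']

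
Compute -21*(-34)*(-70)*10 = -499800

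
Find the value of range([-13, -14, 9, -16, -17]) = 26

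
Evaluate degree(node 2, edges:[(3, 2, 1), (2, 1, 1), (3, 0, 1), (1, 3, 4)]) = 2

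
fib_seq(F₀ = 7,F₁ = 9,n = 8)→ [7, 9, 16, 25, 41, 66, 107, 173]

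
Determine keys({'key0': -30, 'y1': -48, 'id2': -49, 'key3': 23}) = ['key0', 'y1', 'id2', 'key3']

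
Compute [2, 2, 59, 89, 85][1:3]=[2, 59]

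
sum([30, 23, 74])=30 + 23 + 74
= 127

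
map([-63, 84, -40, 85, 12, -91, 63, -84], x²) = [3969, 7056, 1600, 7225, 144, 8281, 3969, 7056]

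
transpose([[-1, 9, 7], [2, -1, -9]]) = [[-1, 2], [9, -1], [7, -9]]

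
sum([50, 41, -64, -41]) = 50 + 41 + (-64) + (-41)
= -14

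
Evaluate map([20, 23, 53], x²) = [400, 529, 2809]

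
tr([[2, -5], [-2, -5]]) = -3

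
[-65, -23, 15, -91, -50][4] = -50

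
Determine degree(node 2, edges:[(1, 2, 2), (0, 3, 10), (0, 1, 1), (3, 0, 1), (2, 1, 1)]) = 2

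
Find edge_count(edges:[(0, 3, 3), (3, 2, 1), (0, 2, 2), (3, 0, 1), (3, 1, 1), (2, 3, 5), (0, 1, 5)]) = 7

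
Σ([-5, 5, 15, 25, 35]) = 75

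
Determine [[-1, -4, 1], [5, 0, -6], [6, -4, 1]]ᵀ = [[-1, 5, 6], [-4, 0, -4], [1, -6, 1]]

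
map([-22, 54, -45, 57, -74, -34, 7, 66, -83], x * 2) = -22*2=-44, 54*2=108, -45*2=-90, 57*2=114, -74*2=-148, -34*2=-68, 7*2=14, 66*2=132, -83*2=-166
= [-44, 108, -90, 114, -148, -68, 14, 132, -166]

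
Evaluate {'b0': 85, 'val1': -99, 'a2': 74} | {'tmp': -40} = {'b0': 85, 'val1': -99, 'a2': 74, 'tmp': -40}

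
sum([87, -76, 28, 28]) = 87 + (-76) + 28 + 28
= 67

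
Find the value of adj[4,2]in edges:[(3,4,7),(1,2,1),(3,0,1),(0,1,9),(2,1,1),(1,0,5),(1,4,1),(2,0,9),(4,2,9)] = 9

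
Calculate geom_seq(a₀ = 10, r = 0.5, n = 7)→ a_0 = 10*0.5^0 = 10.0
a_1 = 10*0.5^1 = 5.0
a_2 = 10*0.5^2 = 2.5
...
= [10.0, 5.0, 2.5, 1.25, 0.625, 0.3125, 0.15625]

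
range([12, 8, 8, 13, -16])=29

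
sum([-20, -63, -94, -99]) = -276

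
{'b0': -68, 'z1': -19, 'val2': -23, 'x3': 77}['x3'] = 77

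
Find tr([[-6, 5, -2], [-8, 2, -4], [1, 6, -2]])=diagonal: (-6) + 2 + (-2)
= -6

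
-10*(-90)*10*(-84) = -756000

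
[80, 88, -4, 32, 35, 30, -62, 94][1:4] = [88, -4, 32]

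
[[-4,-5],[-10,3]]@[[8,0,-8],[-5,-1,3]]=[[-7, 5, 17], [-95, -3, 89]]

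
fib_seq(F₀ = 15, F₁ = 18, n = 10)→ [15, 18, 33, 51, 84, 135, 219, 354, 573, 927]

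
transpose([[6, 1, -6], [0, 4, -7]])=[[6, 0], [1, 4], [-6, -7]]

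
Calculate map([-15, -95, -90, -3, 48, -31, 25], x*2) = [-30, -190, -180, -6, 96, -62, 50]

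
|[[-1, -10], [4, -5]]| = (-1)*(-5) - (-10)*(4)
= 45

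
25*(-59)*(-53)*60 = 4690500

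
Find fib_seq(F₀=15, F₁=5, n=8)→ F_2 = F_1 + F_0 = 20
F_3 = F_2 + F_1 = 25
F_4 = F_3 + F_2 = 45
...
= [15, 5, 20, 25, 45, 70, 115, 185]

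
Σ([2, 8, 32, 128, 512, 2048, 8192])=10922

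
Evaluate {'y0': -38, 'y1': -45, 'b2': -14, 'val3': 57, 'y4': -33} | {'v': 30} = {'y0': -38, 'y1': -45, 'b2': -14, 'val3': 57, 'y4': -33, 'v': 30}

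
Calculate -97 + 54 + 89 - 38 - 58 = -50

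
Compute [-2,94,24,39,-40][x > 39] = keep x where x > 39: -2✗, 94✓, 24✗, 39✗, -40✗
= [94]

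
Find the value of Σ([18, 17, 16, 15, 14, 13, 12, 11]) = 18 + 17 + 16 + 15 + 14 + 13 + 12 + 11
= 116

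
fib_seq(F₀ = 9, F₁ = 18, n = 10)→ F_2 = F_1 + F_0 = 27
F_3 = F_2 + F_1 = 45
F_4 = F_3 + F_2 = 72
...
= [9, 18, 27, 45, 72, 117, 189, 306, 495, 801]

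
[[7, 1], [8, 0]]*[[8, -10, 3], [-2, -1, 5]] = [[54, -71, 26], [64, -80, 24]]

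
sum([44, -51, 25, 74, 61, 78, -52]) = 179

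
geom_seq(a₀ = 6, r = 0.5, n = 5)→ [6.0, 3.0, 1.5, 0.75, 0.375]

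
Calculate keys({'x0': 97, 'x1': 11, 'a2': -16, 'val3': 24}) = ['x0', 'x1', 'a2', 'val3']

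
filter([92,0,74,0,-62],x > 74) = keep x where x > 74: 92✓, 0✗, 74✗, 0✗, -62✗
= [92]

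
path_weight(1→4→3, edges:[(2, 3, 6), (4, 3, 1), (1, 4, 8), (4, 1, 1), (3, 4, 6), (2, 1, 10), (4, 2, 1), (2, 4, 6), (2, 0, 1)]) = 9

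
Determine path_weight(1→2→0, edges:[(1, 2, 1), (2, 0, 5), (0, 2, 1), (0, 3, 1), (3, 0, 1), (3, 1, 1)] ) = 6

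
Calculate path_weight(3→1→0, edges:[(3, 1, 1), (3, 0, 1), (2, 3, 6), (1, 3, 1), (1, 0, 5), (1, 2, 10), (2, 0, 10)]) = w(3→1)=1 + w(1→0)=5
= 6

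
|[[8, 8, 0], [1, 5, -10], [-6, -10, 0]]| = -320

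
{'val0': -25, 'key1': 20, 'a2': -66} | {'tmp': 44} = {'val0': -25, 'key1': 20, 'a2': -66, 'tmp': 44}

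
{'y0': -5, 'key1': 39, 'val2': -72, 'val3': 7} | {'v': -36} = {'y0': -5, 'key1': 39, 'val2': -72, 'val3': 7, 'v': -36}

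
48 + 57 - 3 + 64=166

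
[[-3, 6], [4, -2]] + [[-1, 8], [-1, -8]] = [[-4, 14], [3, -10]]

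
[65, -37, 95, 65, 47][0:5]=[65, -37, 95, 65, 47]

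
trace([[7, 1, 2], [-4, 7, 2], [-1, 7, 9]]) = diagonal: 7 + 7 + 9
= 23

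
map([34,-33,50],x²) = (34)²=1156, (-33)²=1089, (50)²=2500
= [1156, 1089, 2500]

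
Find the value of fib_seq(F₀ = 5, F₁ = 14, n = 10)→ [5, 14, 19, 33, 52, 85, 137, 222, 359, 581]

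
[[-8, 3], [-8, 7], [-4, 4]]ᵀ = [[-8, -8, -4], [3, 7, 4]]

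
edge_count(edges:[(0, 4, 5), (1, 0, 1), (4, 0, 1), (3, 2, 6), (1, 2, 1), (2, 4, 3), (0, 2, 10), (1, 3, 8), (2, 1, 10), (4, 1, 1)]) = 10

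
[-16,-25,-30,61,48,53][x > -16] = keep x where x > -16: -16✗, -25✗, -30✗, 61✓, 48✓, 53✓
= [61, 48, 53]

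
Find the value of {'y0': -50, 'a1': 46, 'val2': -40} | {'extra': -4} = {'y0': -50, 'a1': 46, 'val2': -40, 'extra': -4}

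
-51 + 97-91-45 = -90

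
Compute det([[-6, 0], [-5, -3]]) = (-6)*(-3) - (0)*(-5)
= 18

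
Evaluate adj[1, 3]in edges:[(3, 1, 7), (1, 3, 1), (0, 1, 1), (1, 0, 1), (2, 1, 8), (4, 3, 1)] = 1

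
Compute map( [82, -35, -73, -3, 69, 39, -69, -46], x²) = (82)²=6724, (-35)²=1225, (-73)²=5329, (-3)²=9, (69)²=4761, (39)²=1521, (-69)²=4761, (-46)²=2116
= [6724, 1225, 5329, 9, 4761, 1521, 4761, 2116]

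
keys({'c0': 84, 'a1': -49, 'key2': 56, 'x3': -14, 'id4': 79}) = ['c0', 'a1', 'key2', 'x3', 'id4']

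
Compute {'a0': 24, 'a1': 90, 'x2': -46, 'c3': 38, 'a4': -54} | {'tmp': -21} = {'a0': 24, 'a1': 90, 'x2': -46, 'c3': 38, 'a4': -54, 'tmp': -21}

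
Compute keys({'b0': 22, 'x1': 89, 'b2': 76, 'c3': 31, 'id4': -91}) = ['b0', 'x1', 'b2', 'c3', 'id4']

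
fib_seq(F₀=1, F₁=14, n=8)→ F_2 = F_1 + F_0 = 15
F_3 = F_2 + F_1 = 29
F_4 = F_3 + F_2 = 44
...
= [1, 14, 15, 29, 44, 73, 117, 190]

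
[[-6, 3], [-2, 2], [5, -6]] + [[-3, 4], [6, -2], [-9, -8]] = [[-9, 7], [4, 0], [-4, -14]]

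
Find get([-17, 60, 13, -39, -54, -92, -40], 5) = -92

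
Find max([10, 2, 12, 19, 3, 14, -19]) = 19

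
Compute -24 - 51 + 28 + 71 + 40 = 64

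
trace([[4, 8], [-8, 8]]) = diagonal: 4 + 8
= 12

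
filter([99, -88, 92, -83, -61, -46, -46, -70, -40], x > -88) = [99, 92, -83, -61, -46, -46, -70, -40]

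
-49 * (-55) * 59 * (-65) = -10335325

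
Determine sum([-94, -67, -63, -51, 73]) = (-94) + (-67) + (-63) + (-51) + 73
= -202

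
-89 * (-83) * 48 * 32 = 11346432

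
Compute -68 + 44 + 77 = 53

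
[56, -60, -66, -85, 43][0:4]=[56, -60, -66, -85]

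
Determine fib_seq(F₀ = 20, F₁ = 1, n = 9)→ [20, 1, 21, 22, 43, 65, 108, 173, 281]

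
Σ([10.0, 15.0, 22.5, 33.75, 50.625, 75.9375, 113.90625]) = 10.0 + 15.0 + 22.5 + 33.75 + 50.625 + 75.9375 + 113.90625
= 321.71875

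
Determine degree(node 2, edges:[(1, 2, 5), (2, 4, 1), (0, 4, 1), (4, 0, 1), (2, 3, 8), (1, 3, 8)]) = 3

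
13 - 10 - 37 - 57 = -91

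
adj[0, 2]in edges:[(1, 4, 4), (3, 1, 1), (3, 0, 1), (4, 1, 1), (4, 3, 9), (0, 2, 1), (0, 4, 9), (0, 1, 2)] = 1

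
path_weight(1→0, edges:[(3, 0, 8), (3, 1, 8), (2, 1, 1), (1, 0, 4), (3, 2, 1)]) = w(1→0)=4
= 4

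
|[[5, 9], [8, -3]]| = (5)*(-3) - (9)*(8)
= -87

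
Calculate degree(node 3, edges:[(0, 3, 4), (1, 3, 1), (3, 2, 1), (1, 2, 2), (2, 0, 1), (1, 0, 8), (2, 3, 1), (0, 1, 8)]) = incident: (0,3), (1,3), (3,2), (2,3)
= 4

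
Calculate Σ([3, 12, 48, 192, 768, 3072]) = 3 + 12 + 48 + 192 + 768 + 3072
= 4095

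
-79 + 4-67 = -142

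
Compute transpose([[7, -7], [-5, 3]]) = [[7, -5], [-7, 3]]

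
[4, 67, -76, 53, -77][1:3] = [67, -76]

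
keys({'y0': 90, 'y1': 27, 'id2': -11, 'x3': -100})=['y0', 'y1', 'id2', 'x3']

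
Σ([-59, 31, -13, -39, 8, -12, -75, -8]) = -167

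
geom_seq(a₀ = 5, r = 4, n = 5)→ a_0 = 5*4^0 = 5
a_1 = 5*4^1 = 20
a_2 = 5*4^2 = 80
...
= [5, 20, 80, 320, 1280]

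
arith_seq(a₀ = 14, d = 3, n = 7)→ [14, 17, 20, 23, 26, 29, 32]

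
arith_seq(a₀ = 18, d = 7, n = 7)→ [18, 25, 32, 39, 46, 53, 60]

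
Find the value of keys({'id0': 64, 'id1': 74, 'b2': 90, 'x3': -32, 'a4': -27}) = ['id0', 'id1', 'b2', 'x3', 'a4']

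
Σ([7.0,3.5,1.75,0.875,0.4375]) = 7.0 + 3.5 + 1.75 + 0.875 + 0.4375
= 13.5625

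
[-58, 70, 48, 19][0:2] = [-58, 70]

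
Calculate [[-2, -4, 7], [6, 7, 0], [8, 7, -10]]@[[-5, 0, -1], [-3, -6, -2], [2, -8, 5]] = C[0][0] = (-2)*(-5) + (-4)*(-3) + (7)*(2) = 36
C[0][1] = (-2)*(0) + (-4)*(-6) + (7)*(-8) = -32
C[0][2] = (-2)*(-1) + (-4)*(-2) + (7)*(5) = 45
C[1][0] = (6)*(-5) + (7)*(-3) + (0)*(2) = -51
C[1][1] = (6)*(0) + (7)*(-6) + (0)*(-8) = -42
C[1][2] = (6)*(-1) + (7)*(-2) + (0)*(5) = -20
... (3 more cells)
= [[36, -32, 45], [-51, -42, -20], [-81, 38, -72]]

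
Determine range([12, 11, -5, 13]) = 18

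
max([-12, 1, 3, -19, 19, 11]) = 19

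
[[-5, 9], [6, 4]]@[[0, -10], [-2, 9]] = C[0][0] = (-5)*(0) + (9)*(-2) = -18
C[0][1] = (-5)*(-10) + (9)*(9) = 131
C[1][0] = (6)*(0) + (4)*(-2) = -8
C[1][1] = (6)*(-10) + (4)*(9) = -24
= [[-18, 131], [-8, -24]]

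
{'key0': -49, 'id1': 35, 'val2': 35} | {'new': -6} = {'key0': -49, 'id1': 35, 'val2': 35, 'new': -6}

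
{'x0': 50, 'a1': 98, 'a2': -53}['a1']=98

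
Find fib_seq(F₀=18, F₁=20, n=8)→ F_2 = F_1 + F_0 = 38
F_3 = F_2 + F_1 = 58
F_4 = F_3 + F_2 = 96
...
= [18, 20, 38, 58, 96, 154, 250, 404]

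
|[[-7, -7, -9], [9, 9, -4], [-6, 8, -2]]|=-1526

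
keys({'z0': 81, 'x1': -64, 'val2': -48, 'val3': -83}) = ['z0', 'x1', 'val2', 'val3']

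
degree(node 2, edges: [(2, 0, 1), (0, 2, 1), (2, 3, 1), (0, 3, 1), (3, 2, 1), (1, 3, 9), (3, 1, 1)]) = incident: (2,0), (0,2), (2,3), (3,2)
= 4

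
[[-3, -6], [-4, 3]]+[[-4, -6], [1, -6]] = [[-7, -12], [-3, -3]]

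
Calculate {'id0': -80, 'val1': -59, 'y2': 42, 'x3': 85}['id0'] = -80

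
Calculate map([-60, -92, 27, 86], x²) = [3600, 8464, 729, 7396]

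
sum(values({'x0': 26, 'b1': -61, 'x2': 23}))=-12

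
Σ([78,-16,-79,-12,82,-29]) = 24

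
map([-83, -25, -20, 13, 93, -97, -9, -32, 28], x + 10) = -83+10=-73, -25+10=-15, -20+10=-10, 13+10=23, 93+10=103, -97+10=-87, -9+10=1, -32+10=-22, 28+10=38
= [-73, -15, -10, 23, 103, -87, 1, -22, 38]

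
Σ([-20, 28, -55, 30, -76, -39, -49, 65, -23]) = (-20) + 28 + (-55) + 30 + (-76) + (-39) + (-49) + 65 + (-23)
= -139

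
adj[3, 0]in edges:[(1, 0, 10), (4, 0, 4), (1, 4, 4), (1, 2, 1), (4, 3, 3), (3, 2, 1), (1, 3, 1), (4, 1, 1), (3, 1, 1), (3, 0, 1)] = 1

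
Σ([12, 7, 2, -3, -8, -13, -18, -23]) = -44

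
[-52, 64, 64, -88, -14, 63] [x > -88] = [-52, 64, 64, -14, 63]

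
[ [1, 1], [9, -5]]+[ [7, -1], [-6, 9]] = [[8, 0], [3, 4]]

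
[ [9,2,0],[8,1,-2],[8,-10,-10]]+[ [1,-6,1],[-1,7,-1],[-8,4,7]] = [[10, -4, 1], [7, 8, -3], [0, -6, -3]]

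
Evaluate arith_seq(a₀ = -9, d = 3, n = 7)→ a_0 = -9 + 0*3 = -9
a_1 = -9 + 1*3 = -6
a_2 = -9 + 2*3 = -3
...
= [-9, -6, -3, 0, 3, 6, 9]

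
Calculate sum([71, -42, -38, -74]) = 71 + (-42) + (-38) + (-74)
= -83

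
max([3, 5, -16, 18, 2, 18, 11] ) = 18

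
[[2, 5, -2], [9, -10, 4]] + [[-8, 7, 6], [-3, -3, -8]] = [[-6, 12, 4], [6, -13, -4]]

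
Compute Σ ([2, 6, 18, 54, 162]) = 242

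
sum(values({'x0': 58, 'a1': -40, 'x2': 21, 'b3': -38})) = 58 + (-40) + 21 + (-38)
= 1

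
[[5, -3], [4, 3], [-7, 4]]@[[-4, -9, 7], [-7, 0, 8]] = [[1, -45, 11], [-37, -36, 52], [0, 63, -17]]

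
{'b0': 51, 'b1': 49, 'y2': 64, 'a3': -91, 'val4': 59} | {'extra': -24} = {'b0': 51, 'b1': 49, 'y2': 64, 'a3': -91, 'val4': 59, 'extra': -24}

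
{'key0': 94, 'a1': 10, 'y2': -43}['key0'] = 94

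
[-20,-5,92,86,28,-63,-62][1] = -5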